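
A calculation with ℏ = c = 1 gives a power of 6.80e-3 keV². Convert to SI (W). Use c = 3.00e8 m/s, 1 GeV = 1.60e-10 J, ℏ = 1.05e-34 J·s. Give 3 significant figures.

1.66 W

Power is [E]/[T] = [E]²/ℏ.
1 GeV² → 1/ℏ × (1 GeV in J)² = 2.44e14 W.
Convert the energy scale: 6.80e-3 keV² = 6.80e-15 GeV².
Result: 6.80e-15 × 2.44e14 = 1.66 W.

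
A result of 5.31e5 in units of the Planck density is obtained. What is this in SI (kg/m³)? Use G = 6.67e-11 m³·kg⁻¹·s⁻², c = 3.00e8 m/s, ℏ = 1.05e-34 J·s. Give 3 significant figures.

One Planck density: ρ_P = c⁵/(ℏG²) = 5.20e96 kg/m³.
5.31e5 × 5.20e96 kg/m³ = 2.76e102 kg/m³

2.76e102 kg/m³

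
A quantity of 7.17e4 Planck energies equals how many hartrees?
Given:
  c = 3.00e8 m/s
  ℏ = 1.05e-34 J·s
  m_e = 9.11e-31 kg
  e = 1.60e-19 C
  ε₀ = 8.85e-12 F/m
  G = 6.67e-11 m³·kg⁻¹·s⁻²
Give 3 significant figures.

Planck energy: E_P = √(ℏc⁵/G) = 1.96e9 J
hartree: E_h = m_e e⁴/(4πε₀ℏ)² = 4.38e-18 J
7.17e4 × 1.96e9 / 4.38e-18 = 3.20e31

3.20e31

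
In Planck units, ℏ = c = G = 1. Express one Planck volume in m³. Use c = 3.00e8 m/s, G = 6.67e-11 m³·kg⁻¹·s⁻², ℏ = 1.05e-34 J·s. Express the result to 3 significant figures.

Dimensional analysis gives V_P = (ℏG/c³)^(3/2).
  = √(1.75e-209)
  = 4.18e-105 m³

4.18e-105 m³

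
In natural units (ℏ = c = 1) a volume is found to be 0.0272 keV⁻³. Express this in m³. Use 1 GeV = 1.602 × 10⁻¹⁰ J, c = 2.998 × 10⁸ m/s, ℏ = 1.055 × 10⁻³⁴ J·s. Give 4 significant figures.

2.093 × 10⁻³¹ m³

Volume is [L]³ = [E]⁻³·(ℏc)³.
1 GeV⁻³ → (ℏc)³ × (1 GeV in J)⁻³ = 7.696 × 10⁻⁴⁸ m³.
Convert the energy scale: 0.0272 keV⁻³ = 2.72 × 10¹⁶ GeV⁻³.
Result: 2.72 × 10¹⁶ × 7.696 × 10⁻⁴⁸ = 2.093 × 10⁻³¹ m³.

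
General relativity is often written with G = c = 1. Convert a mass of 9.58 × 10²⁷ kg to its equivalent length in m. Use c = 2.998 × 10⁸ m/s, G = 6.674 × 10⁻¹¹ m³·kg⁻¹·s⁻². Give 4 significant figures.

In G = c = 1 units mass has dimensions of length; the conversion factor is G/c².
9.58 × 10²⁷ kg × (G/c²) = 7.114 m

7.114 m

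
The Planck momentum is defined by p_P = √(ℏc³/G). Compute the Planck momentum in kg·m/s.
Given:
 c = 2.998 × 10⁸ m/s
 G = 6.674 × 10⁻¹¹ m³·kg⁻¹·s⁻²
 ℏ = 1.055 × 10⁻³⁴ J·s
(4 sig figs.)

p_P = √(ℏc³/G)
  = √(42.60)
  = 6.527 kg·m/s

6.527 kg·m/s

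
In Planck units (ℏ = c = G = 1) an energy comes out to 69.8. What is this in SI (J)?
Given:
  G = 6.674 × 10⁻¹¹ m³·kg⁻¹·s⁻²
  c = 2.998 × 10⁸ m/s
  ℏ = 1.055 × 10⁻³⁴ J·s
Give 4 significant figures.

One Planck energy: E_P = √(ℏc⁵/G) = 1.957 × 10⁹ J.
69.8 × 1.957 × 10⁹ J = 1.366 × 10¹¹ J

1.366 × 10¹¹ J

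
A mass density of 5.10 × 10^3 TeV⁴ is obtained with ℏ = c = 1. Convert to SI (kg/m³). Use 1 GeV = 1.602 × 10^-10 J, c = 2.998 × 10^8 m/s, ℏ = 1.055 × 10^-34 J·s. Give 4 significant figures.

1.181 × 10^36 kg/m³

Mass density is [E]/(c²[L]³) = [E]⁴/(ℏ³c⁵).
1 GeV⁴ → 1/(ℏ³c⁵) × (1 GeV in J)⁴ = 2.316 × 10^20 kg/m³.
Convert the energy scale: 5.10 × 10^3 TeV⁴ = 5.10 × 10^15 GeV⁴.
Result: 5.10 × 10^15 × 2.316 × 10^20 = 1.181 × 10^36 kg/m³.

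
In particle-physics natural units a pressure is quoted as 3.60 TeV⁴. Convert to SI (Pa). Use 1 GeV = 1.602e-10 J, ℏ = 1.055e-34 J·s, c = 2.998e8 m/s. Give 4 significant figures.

Pressure is [E]/[L]³ = [E]⁴/(ℏc)³.
1 GeV⁴ → 1/(ℏc)³ × (1 GeV in J)⁴ = 2.082e37 Pa.
Convert the energy scale: 3.60 TeV⁴ = 3.60e12 GeV⁴.
Result: 3.60e12 × 2.082e37 = 7.494e49 Pa.

7.494e49 Pa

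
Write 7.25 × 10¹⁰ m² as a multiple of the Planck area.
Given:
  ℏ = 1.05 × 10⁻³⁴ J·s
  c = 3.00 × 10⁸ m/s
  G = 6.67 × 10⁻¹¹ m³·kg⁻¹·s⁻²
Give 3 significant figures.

2.80 × 10⁸⁰

Planck area: A_P = ℏG/c³ = 2.59 × 10⁻⁷⁰ m².
7.25 × 10¹⁰ / 2.59 × 10⁻⁷⁰ = 2.80 × 10⁸⁰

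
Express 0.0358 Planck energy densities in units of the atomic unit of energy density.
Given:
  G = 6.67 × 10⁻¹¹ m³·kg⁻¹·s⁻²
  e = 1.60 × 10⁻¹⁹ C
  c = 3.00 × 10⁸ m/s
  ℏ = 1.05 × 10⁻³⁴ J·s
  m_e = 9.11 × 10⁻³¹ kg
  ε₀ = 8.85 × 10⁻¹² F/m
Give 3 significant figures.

5.56 × 10⁹⁸

Planck energy density: u_P = c⁷/(ℏG²) = 4.68 × 10¹¹³ J/m³
atomic unit of energy density: u_au = E_h/a₀³ = m_e⁴e¹⁰/((4πε₀)⁵ℏ⁸) = 3.01 × 10¹³ J/m³
0.0358 × 4.68 × 10¹¹³ / 3.01 × 10¹³ = 5.56 × 10⁹⁸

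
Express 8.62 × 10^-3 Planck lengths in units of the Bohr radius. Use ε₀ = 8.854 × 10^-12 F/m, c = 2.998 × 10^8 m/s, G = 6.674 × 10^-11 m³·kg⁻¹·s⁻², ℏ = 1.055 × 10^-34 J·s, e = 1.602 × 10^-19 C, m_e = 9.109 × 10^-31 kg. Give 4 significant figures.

2.630 × 10^-27

Planck length: ℓ_P = √(ℏG/c³) = 1.616 × 10^-35 m
Bohr radius: a₀ = 4πε₀ℏ²/(m_e e²) = 5.297 × 10^-11 m
8.62 × 10^-3 × 1.616 × 10^-35 / 5.297 × 10^-11 = 2.630 × 10^-27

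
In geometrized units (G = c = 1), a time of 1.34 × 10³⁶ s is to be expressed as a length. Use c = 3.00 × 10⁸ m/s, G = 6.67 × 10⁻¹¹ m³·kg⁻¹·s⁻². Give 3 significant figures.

Time → length via c.
1.34 × 10³⁶ s × (c) = 4.02 × 10⁴⁴ m

4.02 × 10⁴⁴ m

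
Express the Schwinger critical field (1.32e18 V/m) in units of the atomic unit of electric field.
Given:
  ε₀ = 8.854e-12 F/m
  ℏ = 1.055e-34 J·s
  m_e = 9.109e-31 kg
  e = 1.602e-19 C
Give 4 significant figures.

atomic unit of electric field: E_au = E_h/(e a₀) = m_e²e⁵/((4πε₀)³ℏ⁴) = 5.131e11 V/m.
1.32e18 / 5.131e11 = 2.573e6

2.573e6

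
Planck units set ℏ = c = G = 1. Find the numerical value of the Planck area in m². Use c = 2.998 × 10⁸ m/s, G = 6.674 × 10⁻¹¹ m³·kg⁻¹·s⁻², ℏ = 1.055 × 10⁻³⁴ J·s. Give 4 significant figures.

2.613 × 10⁻⁷⁰ m²

The unique combination of the constants set to 1 with dimensions of area is A_P = ℏG/c³.
  = 7.041 × 10⁻⁴⁵ / 2.695 × 10²⁵
  = 2.613 × 10⁻⁷⁰ m²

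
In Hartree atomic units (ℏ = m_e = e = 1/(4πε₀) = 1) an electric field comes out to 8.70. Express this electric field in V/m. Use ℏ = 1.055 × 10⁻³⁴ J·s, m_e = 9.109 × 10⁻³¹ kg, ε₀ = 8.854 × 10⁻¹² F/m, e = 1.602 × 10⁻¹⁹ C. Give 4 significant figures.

4.464 × 10¹² V/m

One atomic unit of electric field: E_au = E_h/(e a₀) = m_e²e⁵/((4πε₀)³ℏ⁴) = 5.131 × 10¹¹ V/m.
8.70 × 5.131 × 10¹¹ V/m = 4.464 × 10¹² V/m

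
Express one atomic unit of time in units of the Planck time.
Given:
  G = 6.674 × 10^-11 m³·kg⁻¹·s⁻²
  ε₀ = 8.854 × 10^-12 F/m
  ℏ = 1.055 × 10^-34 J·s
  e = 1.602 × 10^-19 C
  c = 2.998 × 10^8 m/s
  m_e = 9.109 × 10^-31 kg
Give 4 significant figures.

4.494 × 10^26

atomic unit of time: τ_au = (4πε₀)²ℏ³/(m_e e⁴) = 2.423 × 10^-17 s
Planck time: t_P = √(ℏG/c⁵) = 5.392 × 10^-44 s
ratio = 2.423 × 10^-17 / 5.392 × 10^-44 = 4.494 × 10^26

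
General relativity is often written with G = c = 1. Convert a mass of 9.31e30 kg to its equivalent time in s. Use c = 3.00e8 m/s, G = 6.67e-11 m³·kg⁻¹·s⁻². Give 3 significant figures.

2.30e-5 s

Mass → time via G/c³.
9.31e30 kg × (G/c³) = 2.30e-5 s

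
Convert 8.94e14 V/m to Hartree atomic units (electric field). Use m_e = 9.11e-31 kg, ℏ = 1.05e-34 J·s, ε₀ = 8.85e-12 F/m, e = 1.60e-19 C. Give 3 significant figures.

atomic unit of electric field: E_au = E_h/(e a₀) = m_e²e⁵/((4πε₀)³ℏ⁴) = 5.20e11 V/m.
8.94e14 / 5.20e11 = 1.72e3

1.72e3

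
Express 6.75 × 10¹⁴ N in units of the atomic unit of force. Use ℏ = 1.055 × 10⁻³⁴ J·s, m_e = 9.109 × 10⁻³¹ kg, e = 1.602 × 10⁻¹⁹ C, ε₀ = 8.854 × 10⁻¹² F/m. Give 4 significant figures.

atomic unit of force: F_au = E_h/a₀ = m_e²e⁶/((4πε₀)³ℏ⁴) = 8.220 × 10⁻⁸ N.
6.75 × 10¹⁴ / 8.220 × 10⁻⁸ = 8.212 × 10²¹

8.212 × 10²¹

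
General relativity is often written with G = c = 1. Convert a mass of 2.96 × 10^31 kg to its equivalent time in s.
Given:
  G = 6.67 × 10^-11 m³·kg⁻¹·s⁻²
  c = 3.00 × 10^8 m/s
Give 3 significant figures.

7.31 × 10^-5 s

Mass → time via G/c³.
2.96 × 10^31 kg × (G/c³) = 7.31 × 10^-5 s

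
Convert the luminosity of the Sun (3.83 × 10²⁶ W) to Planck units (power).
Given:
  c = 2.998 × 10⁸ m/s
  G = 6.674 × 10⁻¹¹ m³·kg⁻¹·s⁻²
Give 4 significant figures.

1.055 × 10⁻²⁶

Planck power: P_P = c⁵/G = 3.629 × 10⁵² W.
3.83 × 10²⁶ / 3.629 × 10⁵² = 1.055 × 10⁻²⁶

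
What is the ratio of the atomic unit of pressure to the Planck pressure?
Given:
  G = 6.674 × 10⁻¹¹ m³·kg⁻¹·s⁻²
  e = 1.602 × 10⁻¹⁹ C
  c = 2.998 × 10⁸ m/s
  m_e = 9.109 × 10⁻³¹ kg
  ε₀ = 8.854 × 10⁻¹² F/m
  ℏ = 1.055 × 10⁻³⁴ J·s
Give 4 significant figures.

6.323 × 10⁻¹⁰¹

atomic unit of pressure: P_au = E_h/a₀³ = m_e⁴e¹⁰/((4πε₀)⁵ℏ⁸) = 2.929 × 10¹³ Pa
Planck pressure: p_P = c⁷/(ℏG²) = 4.632 × 10¹¹³ Pa
ratio = 2.929 × 10¹³ / 4.632 × 10¹¹³ = 6.323 × 10⁻¹⁰¹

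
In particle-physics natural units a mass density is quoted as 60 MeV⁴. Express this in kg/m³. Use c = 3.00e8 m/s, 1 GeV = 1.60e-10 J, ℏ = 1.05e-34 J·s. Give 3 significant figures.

1.40e10 kg/m³

Mass density is [E]/(c²[L]³) = [E]⁴/(ℏ³c⁵).
1 GeV⁴ → 1/(ℏ³c⁵) × (1 GeV in J)⁴ = 2.33e20 kg/m³.
Convert the energy scale: 60 MeV⁴ = 6.00e-11 GeV⁴.
Result: 6.00e-11 × 2.33e20 = 1.40e10 kg/m³.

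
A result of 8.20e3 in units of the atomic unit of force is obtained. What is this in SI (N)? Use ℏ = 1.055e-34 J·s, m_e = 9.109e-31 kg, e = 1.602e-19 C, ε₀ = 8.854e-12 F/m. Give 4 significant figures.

One atomic unit of force: F_au = E_h/a₀ = m_e²e⁶/((4πε₀)³ℏ⁴) = 8.220e-8 N.
8.20e3 × 8.220e-8 N = 6.740e-4 N

6.740e-4 N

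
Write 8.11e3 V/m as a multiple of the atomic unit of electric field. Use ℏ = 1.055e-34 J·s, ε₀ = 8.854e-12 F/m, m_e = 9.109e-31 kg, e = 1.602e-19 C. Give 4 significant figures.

1.581e-8

atomic unit of electric field: E_au = E_h/(e a₀) = m_e²e⁵/((4πε₀)³ℏ⁴) = 5.131e11 V/m.
8.11e3 / 5.131e11 = 1.581e-8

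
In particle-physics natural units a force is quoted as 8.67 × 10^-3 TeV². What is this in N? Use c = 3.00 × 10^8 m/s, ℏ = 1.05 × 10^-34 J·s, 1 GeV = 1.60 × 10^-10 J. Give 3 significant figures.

Force is [E]/[L] = [E]²/(ℏc); restore (ℏc)⁻¹.
1 GeV² → 1/(ℏc) × (1 GeV in J)² = 8.13 × 10^5 N.
Convert the energy scale: 8.67 × 10^-3 TeV² = 8.67 × 10^3 GeV².
Result: 8.67 × 10^3 × 8.13 × 10^5 = 7.05 × 10^9 N.

7.05 × 10^9 N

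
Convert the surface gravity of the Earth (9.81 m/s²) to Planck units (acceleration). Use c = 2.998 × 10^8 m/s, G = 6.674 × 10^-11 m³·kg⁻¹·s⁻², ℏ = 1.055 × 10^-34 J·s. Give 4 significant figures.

1.764 × 10^-51

Planck acceleration: a_P = √(c⁷/(ℏG)) = 5.560 × 10^51 m/s².
9.81 / 5.560 × 10^51 = 1.764 × 10^-51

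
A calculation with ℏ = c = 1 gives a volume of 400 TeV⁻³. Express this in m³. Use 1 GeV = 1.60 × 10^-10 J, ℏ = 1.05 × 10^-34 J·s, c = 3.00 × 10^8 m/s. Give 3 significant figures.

3.05 × 10^-54 m³

Volume is [L]³ = [E]⁻³·(ℏc)³.
1 GeV⁻³ → (ℏc)³ × (1 GeV in J)⁻³ = 7.63 × 10^-48 m³.
Convert the energy scale: 400 TeV⁻³ = 4.00 × 10^-7 GeV⁻³.
Result: 4.00 × 10^-7 × 7.63 × 10^-48 = 3.05 × 10^-54 m³.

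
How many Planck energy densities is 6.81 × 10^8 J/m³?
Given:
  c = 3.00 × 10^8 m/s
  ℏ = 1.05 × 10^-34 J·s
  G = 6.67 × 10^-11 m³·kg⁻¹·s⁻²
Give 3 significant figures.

Planck energy density: u_P = c⁷/(ℏG²) = 4.68 × 10^113 J/m³.
6.81 × 10^8 / 4.68 × 10^113 = 1.45 × 10^-105

1.45 × 10^-105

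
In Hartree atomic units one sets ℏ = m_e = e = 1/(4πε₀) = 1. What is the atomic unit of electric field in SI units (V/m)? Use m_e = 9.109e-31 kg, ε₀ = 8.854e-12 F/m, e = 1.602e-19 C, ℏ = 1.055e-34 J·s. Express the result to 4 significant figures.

E_au = E_h/(e a₀) = m_e²e⁵/((4πε₀)³ℏ⁴)
E_h = 4.354e-18 J
a₀ = 5.297e-11 m
E_h/(e·a₀) = 5.131e11 V/m

5.131e11 V/m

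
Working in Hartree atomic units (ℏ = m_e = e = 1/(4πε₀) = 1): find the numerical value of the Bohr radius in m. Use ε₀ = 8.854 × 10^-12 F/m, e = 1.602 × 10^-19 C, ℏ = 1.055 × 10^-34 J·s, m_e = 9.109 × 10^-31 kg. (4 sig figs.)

5.297 × 10^-11 m

From ℏ = m_e = e = 1/(4πε₀) = 1 the length scale is a₀ = 4πε₀ℏ²/(m_e e²).
  = 1.238 × 10^-78 / 2.338 × 10^-68
  = 5.297 × 10^-11 m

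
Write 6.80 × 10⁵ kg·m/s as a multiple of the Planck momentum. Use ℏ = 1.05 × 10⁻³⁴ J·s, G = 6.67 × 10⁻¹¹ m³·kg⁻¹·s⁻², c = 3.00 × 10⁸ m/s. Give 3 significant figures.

1.04 × 10⁵

Planck momentum: p_P = √(ℏc³/G) = 6.52 kg·m/s.
6.80 × 10⁵ / 6.52 = 1.04 × 10⁵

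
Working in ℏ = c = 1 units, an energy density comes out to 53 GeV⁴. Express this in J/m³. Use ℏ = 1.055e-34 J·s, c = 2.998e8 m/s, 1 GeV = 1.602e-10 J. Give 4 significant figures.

1.103e39 J/m³

[E]/[L]³ = [E]⁴/(ℏc)³; restore (ℏc)⁻³.
1 GeV⁴ → 1/(ℏc)³ × (1 GeV in J)⁴ = 2.082e37 J/m³.
Result: 53 × 2.082e37 = 1.103e39 J/m³.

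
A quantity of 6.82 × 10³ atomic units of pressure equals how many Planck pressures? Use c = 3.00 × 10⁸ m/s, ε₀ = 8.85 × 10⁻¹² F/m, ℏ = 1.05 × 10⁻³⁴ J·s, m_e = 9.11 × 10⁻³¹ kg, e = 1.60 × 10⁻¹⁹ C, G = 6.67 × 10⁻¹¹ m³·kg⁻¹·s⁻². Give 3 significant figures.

4.39 × 10⁻⁹⁷

atomic unit of pressure: P_au = E_h/a₀³ = m_e⁴e¹⁰/((4πε₀)⁵ℏ⁸) = 3.01 × 10¹³ Pa
Planck pressure: p_P = c⁷/(ℏG²) = 4.68 × 10¹¹³ Pa
6.82 × 10³ × 3.01 × 10¹³ / 4.68 × 10¹¹³ = 4.39 × 10⁻⁹⁷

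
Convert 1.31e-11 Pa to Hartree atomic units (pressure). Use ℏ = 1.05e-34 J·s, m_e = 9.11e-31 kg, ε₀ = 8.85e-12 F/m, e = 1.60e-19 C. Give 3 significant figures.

atomic unit of pressure: P_au = E_h/a₀³ = m_e⁴e¹⁰/((4πε₀)⁵ℏ⁸) = 3.01e13 Pa.
1.31e-11 / 3.01e13 = 4.35e-25

4.35e-25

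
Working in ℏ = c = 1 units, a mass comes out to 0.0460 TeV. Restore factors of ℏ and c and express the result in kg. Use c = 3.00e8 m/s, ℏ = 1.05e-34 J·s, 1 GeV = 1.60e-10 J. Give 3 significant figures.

8.18e-26 kg

Mass is [E]/c²; divide by c².
1 GeV → 1/c² × (1 GeV in J) = 1.78e-27 kg.
Convert the energy scale: 0.0460 TeV = 46 GeV.
Result: 46 × 1.78e-27 = 8.18e-26 kg.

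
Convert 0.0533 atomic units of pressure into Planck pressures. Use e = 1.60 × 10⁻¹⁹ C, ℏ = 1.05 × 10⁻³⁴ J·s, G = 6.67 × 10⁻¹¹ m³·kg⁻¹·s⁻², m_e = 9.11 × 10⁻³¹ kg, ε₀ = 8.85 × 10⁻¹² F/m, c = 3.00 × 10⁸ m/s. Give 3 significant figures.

atomic unit of pressure: P_au = E_h/a₀³ = m_e⁴e¹⁰/((4πε₀)⁵ℏ⁸) = 3.01 × 10¹³ Pa
Planck pressure: p_P = c⁷/(ℏG²) = 4.68 × 10¹¹³ Pa
0.0533 × 3.01 × 10¹³ / 4.68 × 10¹¹³ = 3.43 × 10⁻¹⁰²

3.43 × 10⁻¹⁰²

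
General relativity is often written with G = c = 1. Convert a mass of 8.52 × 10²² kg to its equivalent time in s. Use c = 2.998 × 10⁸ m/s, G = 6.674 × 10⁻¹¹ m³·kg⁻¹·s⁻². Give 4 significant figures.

2.110 × 10⁻¹³ s

Mass → time via G/c³.
8.52 × 10²² kg × (G/c³) = 2.110 × 10⁻¹³ s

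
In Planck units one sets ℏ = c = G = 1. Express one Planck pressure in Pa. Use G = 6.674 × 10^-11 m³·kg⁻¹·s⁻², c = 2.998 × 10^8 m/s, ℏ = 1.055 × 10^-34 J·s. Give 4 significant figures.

4.632 × 10^113 Pa

p_P = c⁷/(ℏG²)
  = 2.177 × 10^59 / 4.699 × 10^-55
  = 4.632 × 10^113 Pa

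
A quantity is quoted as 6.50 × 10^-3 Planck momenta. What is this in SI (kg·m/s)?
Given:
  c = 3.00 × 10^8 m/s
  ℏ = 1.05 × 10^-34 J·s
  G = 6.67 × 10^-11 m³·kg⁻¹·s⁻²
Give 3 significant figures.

0.0424 kg·m/s

One Planck momentum: p_P = √(ℏc³/G) = 6.52 kg·m/s.
6.50 × 10^-3 × 6.52 kg·m/s = 0.0424 kg·m/s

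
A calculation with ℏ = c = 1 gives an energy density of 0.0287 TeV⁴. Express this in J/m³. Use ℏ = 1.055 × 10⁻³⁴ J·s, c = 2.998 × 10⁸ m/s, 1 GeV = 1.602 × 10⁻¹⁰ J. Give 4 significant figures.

[E]/[L]³ = [E]⁴/(ℏc)³; restore (ℏc)⁻³.
1 GeV⁴ → 1/(ℏc)³ × (1 GeV in J)⁴ = 2.082 × 10³⁷ J/m³.
Convert the energy scale: 0.0287 TeV⁴ = 2.87 × 10¹⁰ GeV⁴.
Result: 2.87 × 10¹⁰ × 2.082 × 10³⁷ = 5.974 × 10⁴⁷ J/m³.

5.974 × 10⁴⁷ J/m³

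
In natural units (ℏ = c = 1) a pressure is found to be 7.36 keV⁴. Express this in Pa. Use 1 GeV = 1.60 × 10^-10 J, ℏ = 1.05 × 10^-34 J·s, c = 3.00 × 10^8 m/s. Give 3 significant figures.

1.54 × 10^14 Pa

Pressure is [E]/[L]³ = [E]⁴/(ℏc)³.
1 GeV⁴ → 1/(ℏc)³ × (1 GeV in J)⁴ = 2.10 × 10^37 Pa.
Convert the energy scale: 7.36 keV⁴ = 7.36 × 10^-24 GeV⁴.
Result: 7.36 × 10^-24 × 2.10 × 10^37 = 1.54 × 10^14 Pa.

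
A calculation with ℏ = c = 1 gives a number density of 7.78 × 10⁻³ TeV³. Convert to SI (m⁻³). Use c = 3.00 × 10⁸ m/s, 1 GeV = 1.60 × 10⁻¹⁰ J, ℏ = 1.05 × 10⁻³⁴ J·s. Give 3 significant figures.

1.02 × 10⁵⁴ m⁻³

Number density is [L]⁻³ = [E]³/(ℏc)³.
1 GeV³ → 1/(ℏc)³ × (1 GeV in J)³ = 1.31 × 10⁴⁷ m⁻³.
Convert the energy scale: 7.78 × 10⁻³ TeV³ = 7.78 × 10⁶ GeV³.
Result: 7.78 × 10⁶ × 1.31 × 10⁴⁷ = 1.02 × 10⁵⁴ m⁻³.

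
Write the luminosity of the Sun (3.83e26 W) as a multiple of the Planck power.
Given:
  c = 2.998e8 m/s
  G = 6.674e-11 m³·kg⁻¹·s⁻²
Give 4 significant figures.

Planck power: P_P = c⁵/G = 3.629e52 W.
3.83e26 / 3.629e52 = 1.055e-26

1.055e-26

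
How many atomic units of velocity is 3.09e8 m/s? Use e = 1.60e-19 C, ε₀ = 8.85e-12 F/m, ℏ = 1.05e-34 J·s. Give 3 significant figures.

atomic unit of velocity: v_au = e²/(4πε₀ℏ) = 2.19e6 m/s.
3.09e8 / 2.19e6 = 141

141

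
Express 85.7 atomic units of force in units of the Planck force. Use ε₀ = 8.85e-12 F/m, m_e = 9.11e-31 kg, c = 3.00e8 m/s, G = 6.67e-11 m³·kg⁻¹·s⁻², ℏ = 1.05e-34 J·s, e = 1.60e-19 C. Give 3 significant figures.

atomic unit of force: F_au = E_h/a₀ = m_e²e⁶/((4πε₀)³ℏ⁴) = 8.33e-8 N
Planck force: F_P = c⁴/G = 1.21e44 N
85.7 × 8.33e-8 / 1.21e44 = 5.88e-50

5.88e-50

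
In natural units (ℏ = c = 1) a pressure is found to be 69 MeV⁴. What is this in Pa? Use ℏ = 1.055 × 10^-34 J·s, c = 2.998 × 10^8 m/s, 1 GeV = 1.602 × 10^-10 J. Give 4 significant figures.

1.436 × 10^27 Pa

Pressure is [E]/[L]³ = [E]⁴/(ℏc)³.
1 GeV⁴ → 1/(ℏc)³ × (1 GeV in J)⁴ = 2.082 × 10^37 Pa.
Convert the energy scale: 69 MeV⁴ = 6.90 × 10^-11 GeV⁴.
Result: 6.90 × 10^-11 × 2.082 × 10^37 = 1.436 × 10^27 Pa.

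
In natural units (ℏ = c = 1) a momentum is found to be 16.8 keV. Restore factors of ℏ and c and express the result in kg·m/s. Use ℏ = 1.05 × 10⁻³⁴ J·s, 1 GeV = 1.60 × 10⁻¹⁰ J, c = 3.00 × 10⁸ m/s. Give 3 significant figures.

Momentum is [E]/c; divide by c.
1 GeV → 1/c × (1 GeV in J) = 5.33 × 10⁻¹⁹ kg·m/s.
Convert the energy scale: 16.8 keV = 1.68 × 10⁻⁵ GeV.
Result: 1.68 × 10⁻⁵ × 5.33 × 10⁻¹⁹ = 8.96 × 10⁻²⁴ kg·m/s.

8.96 × 10⁻²⁴ kg·m/s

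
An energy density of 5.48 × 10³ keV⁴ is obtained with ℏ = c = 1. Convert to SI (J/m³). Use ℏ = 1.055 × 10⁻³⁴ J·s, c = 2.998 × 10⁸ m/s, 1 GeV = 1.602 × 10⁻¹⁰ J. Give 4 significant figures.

1.141 × 10¹⁷ J/m³

[E]/[L]³ = [E]⁴/(ℏc)³; restore (ℏc)⁻³.
1 GeV⁴ → 1/(ℏc)³ × (1 GeV in J)⁴ = 2.082 × 10³⁷ J/m³.
Convert the energy scale: 5.48 × 10³ keV⁴ = 5.48 × 10⁻²¹ GeV⁴.
Result: 5.48 × 10⁻²¹ × 2.082 × 10³⁷ = 1.141 × 10¹⁷ J/m³.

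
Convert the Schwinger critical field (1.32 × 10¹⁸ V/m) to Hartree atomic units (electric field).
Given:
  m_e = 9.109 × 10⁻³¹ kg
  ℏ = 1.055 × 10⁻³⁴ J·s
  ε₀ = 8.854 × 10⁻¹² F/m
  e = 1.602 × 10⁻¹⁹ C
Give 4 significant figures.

atomic unit of electric field: E_au = E_h/(e a₀) = m_e²e⁵/((4πε₀)³ℏ⁴) = 5.131 × 10¹¹ V/m.
1.32 × 10¹⁸ / 5.131 × 10¹¹ = 2.573 × 10⁶

2.573 × 10⁶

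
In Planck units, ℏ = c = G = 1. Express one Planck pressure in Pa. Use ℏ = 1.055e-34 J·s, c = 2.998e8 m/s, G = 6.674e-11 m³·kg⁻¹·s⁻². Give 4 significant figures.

From ℏ = c = G = 1 the pressure scale is p_P = c⁷/(ℏG²).
  = 2.177e59 / 4.699e-55
  = 4.632e113 Pa

4.632e113 Pa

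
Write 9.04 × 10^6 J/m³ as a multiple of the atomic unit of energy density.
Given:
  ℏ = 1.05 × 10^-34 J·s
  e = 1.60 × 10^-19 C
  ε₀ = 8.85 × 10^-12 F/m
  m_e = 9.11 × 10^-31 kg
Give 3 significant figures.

atomic unit of energy density: u_au = E_h/a₀³ = m_e⁴e¹⁰/((4πε₀)⁵ℏ⁸) = 3.01 × 10^13 J/m³.
9.04 × 10^6 / 3.01 × 10^13 = 3.00 × 10^-7

3.00 × 10^-7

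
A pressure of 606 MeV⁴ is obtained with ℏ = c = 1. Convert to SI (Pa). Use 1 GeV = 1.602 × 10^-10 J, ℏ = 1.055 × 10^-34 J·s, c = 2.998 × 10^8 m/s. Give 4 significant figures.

Pressure is [E]/[L]³ = [E]⁴/(ℏc)³.
1 GeV⁴ → 1/(ℏc)³ × (1 GeV in J)⁴ = 2.082 × 10^37 Pa.
Convert the energy scale: 606 MeV⁴ = 6.06 × 10^-10 GeV⁴.
Result: 6.06 × 10^-10 × 2.082 × 10^37 = 1.261 × 10^28 Pa.

1.261 × 10^28 Pa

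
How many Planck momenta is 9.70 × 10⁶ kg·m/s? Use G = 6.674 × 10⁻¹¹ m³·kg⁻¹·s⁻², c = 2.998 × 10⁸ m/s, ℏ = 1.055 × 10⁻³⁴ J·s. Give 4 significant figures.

Planck momentum: p_P = √(ℏc³/G) = 6.527 kg·m/s.
9.70 × 10⁶ / 6.527 = 1.486 × 10⁶

1.486 × 10⁶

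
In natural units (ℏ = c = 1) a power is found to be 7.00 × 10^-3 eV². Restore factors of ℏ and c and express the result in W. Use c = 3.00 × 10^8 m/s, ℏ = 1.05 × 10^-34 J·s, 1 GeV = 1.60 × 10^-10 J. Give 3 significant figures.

Power is [E]/[T] = [E]²/ℏ.
1 GeV² → 1/ℏ × (1 GeV in J)² = 2.44 × 10^14 W.
Convert the energy scale: 7.00 × 10^-3 eV² = 7.00 × 10^-21 GeV².
Result: 7.00 × 10^-21 × 2.44 × 10^14 = 1.71 × 10^-6 W.

1.71 × 10^-6 W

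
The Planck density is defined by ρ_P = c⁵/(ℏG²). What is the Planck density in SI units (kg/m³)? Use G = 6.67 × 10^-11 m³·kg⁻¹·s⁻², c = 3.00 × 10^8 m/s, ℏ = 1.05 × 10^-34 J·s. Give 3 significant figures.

ρ_P = c⁵/(ℏG²)
  = 2.43 × 10^42 / 4.67 × 10^-55
  = 5.20 × 10^96 kg/m³

5.20 × 10^96 kg/m³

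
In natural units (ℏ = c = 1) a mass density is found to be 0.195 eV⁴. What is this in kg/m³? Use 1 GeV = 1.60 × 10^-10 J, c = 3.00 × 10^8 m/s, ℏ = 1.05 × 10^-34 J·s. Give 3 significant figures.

4.54 × 10^-17 kg/m³

Mass density is [E]/(c²[L]³) = [E]⁴/(ℏ³c⁵).
1 GeV⁴ → 1/(ℏ³c⁵) × (1 GeV in J)⁴ = 2.33 × 10^20 kg/m³.
Convert the energy scale: 0.195 eV⁴ = 1.95 × 10^-37 GeV⁴.
Result: 1.95 × 10^-37 × 2.33 × 10^20 = 4.54 × 10^-17 kg/m³.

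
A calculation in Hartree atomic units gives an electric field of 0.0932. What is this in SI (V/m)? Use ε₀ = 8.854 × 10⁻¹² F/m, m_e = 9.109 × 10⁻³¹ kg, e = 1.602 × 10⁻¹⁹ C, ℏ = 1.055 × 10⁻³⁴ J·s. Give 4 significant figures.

4.782 × 10¹⁰ V/m

One atomic unit of electric field: E_au = E_h/(e a₀) = m_e²e⁵/((4πε₀)³ℏ⁴) = 5.131 × 10¹¹ V/m.
0.0932 × 5.131 × 10¹¹ V/m = 4.782 × 10¹⁰ V/m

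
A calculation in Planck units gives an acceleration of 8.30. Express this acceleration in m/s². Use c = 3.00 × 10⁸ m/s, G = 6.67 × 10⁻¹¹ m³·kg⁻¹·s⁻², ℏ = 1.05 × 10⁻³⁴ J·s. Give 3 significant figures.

One Planck acceleration: a_P = √(c⁷/(ℏG)) = 5.59 × 10⁵¹ m/s².
8.30 × 5.59 × 10⁵¹ m/s² = 4.64 × 10⁵² m/s²

4.64 × 10⁵² m/s²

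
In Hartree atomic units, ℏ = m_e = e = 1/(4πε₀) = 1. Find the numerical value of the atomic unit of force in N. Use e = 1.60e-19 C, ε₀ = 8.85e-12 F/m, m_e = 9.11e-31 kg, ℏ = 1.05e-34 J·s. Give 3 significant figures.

The unique combination of the constants set to 1 with dimensions of force is F_au = E_h/a₀ = m_e²e⁶/((4πε₀)³ℏ⁴).
E_h = 4.38e-18 J
a₀ = 5.26e-11 m
E_h/a₀ = 8.33e-8 N

8.33e-8 N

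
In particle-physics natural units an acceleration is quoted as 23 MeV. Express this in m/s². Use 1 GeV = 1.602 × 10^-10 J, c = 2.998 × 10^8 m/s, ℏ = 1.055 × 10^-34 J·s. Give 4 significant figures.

Acceleration is [L]/[T]² = c·[E]/ℏ.
1 GeV → c/ℏ × (1 GeV in J) = 4.552 × 10^32 m/s².
Convert the energy scale: 23 MeV = 0.0230 GeV.
Result: 0.0230 × 4.552 × 10^32 = 1.047 × 10^31 m/s².

1.047 × 10^31 m/s²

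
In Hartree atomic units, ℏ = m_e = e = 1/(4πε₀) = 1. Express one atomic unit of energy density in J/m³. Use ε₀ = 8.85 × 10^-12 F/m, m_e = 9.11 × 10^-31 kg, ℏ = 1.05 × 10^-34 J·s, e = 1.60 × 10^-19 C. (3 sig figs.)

The unique combination of the constants set to 1 with dimensions of energy density is u_au = E_h/a₀³ = m_e⁴e¹⁰/((4πε₀)⁵ℏ⁸).
E_h = 4.38 × 10^-18 J
a₀ = 5.26 × 10^-11 m
E_h/a₀³ = 3.01 × 10^13 J/m³

3.01 × 10^13 J/m³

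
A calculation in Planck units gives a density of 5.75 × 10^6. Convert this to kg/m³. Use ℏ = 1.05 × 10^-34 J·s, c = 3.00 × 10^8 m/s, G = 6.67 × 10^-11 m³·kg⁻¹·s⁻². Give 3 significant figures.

One Planck density: ρ_P = c⁵/(ℏG²) = 5.20 × 10^96 kg/m³.
5.75 × 10^6 × 5.20 × 10^96 kg/m³ = 2.99 × 10^103 kg/m³

2.99 × 10^103 kg/m³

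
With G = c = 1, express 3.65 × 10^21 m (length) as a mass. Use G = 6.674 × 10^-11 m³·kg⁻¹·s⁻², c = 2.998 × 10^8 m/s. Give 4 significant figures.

Length → mass via c²/G.
3.65 × 10^21 m × (c²/G) = 4.916 × 10^48 kg

4.916 × 10^48 kg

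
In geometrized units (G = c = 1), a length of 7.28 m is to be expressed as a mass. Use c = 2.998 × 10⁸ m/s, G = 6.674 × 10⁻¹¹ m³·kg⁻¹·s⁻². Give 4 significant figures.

Length → mass via c²/G.
7.28 m × (c²/G) = 9.804 × 10²⁷ kg

9.804 × 10²⁷ kg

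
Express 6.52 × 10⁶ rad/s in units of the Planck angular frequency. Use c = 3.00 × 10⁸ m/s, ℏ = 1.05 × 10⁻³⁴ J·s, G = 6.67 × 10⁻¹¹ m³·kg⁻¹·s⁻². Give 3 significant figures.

Planck angular frequency: ω_P = √(c⁵/(ℏG)) = 1.86 × 10⁴³ rad/s.
6.52 × 10⁶ / 1.86 × 10⁴³ = 3.50 × 10⁻³⁷

3.50 × 10⁻³⁷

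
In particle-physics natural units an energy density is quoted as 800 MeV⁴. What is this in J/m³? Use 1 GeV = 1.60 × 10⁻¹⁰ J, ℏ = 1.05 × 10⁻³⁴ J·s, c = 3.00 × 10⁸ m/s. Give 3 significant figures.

[E]/[L]³ = [E]⁴/(ℏc)³; restore (ℏc)⁻³.
1 GeV⁴ → 1/(ℏc)³ × (1 GeV in J)⁴ = 2.10 × 10³⁷ J/m³.
Convert the energy scale: 800 MeV⁴ = 8.00 × 10⁻¹⁰ GeV⁴.
Result: 8.00 × 10⁻¹⁰ × 2.10 × 10³⁷ = 1.68 × 10²⁸ J/m³.

1.68 × 10²⁸ J/m³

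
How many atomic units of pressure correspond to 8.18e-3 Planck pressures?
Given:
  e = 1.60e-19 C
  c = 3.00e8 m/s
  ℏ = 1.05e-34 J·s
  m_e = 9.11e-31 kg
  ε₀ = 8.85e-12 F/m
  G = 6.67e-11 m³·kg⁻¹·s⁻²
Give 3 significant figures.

Planck pressure: p_P = c⁷/(ℏG²) = 4.68e113 Pa
atomic unit of pressure: P_au = E_h/a₀³ = m_e⁴e¹⁰/((4πε₀)⁵ℏ⁸) = 3.01e13 Pa
8.18e-3 × 4.68e113 / 3.01e13 = 1.27e98

1.27e98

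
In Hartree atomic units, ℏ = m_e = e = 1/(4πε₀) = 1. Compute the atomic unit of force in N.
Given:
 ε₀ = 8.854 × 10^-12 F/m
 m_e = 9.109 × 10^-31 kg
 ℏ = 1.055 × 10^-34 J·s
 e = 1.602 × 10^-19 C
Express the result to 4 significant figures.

Dimensional analysis gives F_au = E_h/a₀ = m_e²e⁶/((4πε₀)³ℏ⁴).
E_h = 4.354 × 10^-18 J
a₀ = 5.297 × 10^-11 m
E_h/a₀ = 8.220 × 10^-8 N

8.220 × 10^-8 N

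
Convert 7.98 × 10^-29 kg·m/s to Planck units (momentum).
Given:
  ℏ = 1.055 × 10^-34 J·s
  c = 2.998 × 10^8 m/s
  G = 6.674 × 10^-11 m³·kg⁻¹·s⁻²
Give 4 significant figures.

Planck momentum: p_P = √(ℏc³/G) = 6.527 kg·m/s.
7.98 × 10^-29 / 6.527 = 1.223 × 10^-29

1.223 × 10^-29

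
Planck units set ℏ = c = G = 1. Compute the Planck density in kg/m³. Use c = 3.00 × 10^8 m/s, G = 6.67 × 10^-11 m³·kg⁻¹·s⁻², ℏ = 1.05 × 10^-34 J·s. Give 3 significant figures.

5.20 × 10^96 kg/m³

From ℏ = c = G = 1 the density scale is ρ_P = c⁵/(ℏG²).
  = 2.43 × 10^42 / 4.67 × 10^-55
  = 5.20 × 10^96 kg/m³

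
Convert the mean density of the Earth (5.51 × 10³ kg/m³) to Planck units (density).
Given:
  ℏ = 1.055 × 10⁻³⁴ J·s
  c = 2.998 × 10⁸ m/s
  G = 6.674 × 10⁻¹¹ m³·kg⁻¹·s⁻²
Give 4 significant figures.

1.069 × 10⁻⁹³

Planck density: ρ_P = c⁵/(ℏG²) = 5.154 × 10⁹⁶ kg/m³.
5.51 × 10³ / 5.154 × 10⁹⁶ = 1.069 × 10⁻⁹³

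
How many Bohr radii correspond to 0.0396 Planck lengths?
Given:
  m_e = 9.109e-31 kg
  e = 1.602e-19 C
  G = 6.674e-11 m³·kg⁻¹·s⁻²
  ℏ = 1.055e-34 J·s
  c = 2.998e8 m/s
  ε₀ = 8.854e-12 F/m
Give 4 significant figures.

1.208e-26

Planck length: ℓ_P = √(ℏG/c³) = 1.616e-35 m
Bohr radius: a₀ = 4πε₀ℏ²/(m_e e²) = 5.297e-11 m
0.0396 × 1.616e-35 / 5.297e-11 = 1.208e-26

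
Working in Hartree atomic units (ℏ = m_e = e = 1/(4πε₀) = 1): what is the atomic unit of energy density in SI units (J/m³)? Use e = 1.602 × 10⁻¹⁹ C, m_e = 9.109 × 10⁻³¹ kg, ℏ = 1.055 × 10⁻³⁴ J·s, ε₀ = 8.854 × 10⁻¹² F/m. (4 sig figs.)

2.929 × 10¹³ J/m³

The unique combination of the constants set to 1 with dimensions of energy density is u_au = E_h/a₀³ = m_e⁴e¹⁰/((4πε₀)⁵ℏ⁸).
E_h = 4.354 × 10⁻¹⁸ J
a₀ = 5.297 × 10⁻¹¹ m
E_h/a₀³ = 2.929 × 10¹³ J/m³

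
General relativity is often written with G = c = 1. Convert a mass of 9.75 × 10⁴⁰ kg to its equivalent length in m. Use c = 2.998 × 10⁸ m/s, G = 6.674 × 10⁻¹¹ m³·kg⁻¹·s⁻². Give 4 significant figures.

7.240 × 10¹³ m

In G = c = 1 units mass has dimensions of length; the conversion factor is G/c².
9.75 × 10⁴⁰ kg × (G/c²) = 7.240 × 10¹³ m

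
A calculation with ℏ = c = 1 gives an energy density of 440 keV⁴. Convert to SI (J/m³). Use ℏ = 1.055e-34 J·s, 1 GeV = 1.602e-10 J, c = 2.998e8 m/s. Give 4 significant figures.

9.159e15 J/m³

[E]/[L]³ = [E]⁴/(ℏc)³; restore (ℏc)⁻³.
1 GeV⁴ → 1/(ℏc)³ × (1 GeV in J)⁴ = 2.082e37 J/m³.
Convert the energy scale: 440 keV⁴ = 4.40e-22 GeV⁴.
Result: 4.40e-22 × 2.082e37 = 9.159e15 J/m³.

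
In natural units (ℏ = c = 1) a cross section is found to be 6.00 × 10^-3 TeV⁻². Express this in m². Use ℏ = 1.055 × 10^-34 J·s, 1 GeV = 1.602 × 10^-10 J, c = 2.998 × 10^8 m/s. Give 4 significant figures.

2.339 × 10^-40 m²

Area is [L]² = [E]⁻²·(ℏc)²; restore (ℏc)².
1 GeV⁻² → (ℏc)² × (1 GeV in J)⁻² = 3.898 × 10^-32 m².
Convert the energy scale: 6.00 × 10^-3 TeV⁻² = 6.00 × 10^-9 GeV⁻².
Result: 6.00 × 10^-9 × 3.898 × 10^-32 = 2.339 × 10^-40 m².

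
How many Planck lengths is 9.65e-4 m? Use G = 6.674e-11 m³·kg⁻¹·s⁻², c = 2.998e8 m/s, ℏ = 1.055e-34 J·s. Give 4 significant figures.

5.970e31

Planck length: ℓ_P = √(ℏG/c³) = 1.616e-35 m.
9.65e-4 / 1.616e-35 = 5.970e31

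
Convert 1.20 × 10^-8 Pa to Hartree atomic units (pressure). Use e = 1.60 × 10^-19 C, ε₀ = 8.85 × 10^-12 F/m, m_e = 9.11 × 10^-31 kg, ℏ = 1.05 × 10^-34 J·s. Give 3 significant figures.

atomic unit of pressure: P_au = E_h/a₀³ = m_e⁴e¹⁰/((4πε₀)⁵ℏ⁸) = 3.01 × 10^13 Pa.
1.20 × 10^-8 / 3.01 × 10^13 = 3.98 × 10^-22

3.98 × 10^-22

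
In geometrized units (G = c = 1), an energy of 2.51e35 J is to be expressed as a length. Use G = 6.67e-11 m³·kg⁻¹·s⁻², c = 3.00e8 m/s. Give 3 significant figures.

Energy → length via G/c⁴.
2.51e35 J × (G/c⁴) = 2.07e-9 m

2.07e-9 m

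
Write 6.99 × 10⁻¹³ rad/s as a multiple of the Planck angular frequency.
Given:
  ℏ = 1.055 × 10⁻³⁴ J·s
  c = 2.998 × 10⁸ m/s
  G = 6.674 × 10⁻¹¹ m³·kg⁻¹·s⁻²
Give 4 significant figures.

Planck angular frequency: ω_P = √(c⁵/(ℏG)) = 1.855 × 10⁴³ rad/s.
6.99 × 10⁻¹³ / 1.855 × 10⁴³ = 3.769 × 10⁻⁵⁶

3.769 × 10⁻⁵⁶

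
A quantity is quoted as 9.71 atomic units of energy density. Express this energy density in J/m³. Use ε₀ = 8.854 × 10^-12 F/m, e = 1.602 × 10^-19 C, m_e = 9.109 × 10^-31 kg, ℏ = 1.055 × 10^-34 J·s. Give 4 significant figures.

One atomic unit of energy density: u_au = E_h/a₀³ = m_e⁴e¹⁰/((4πε₀)⁵ℏ⁸) = 2.929 × 10^13 J/m³.
9.71 × 2.929 × 10^13 J/m³ = 2.844 × 10^14 J/m³

2.844 × 10^14 J/m³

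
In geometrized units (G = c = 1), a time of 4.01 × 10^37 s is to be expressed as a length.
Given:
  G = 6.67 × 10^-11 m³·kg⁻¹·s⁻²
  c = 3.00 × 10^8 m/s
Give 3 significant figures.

1.20 × 10^46 m

Time → length via c.
4.01 × 10^37 s × (c) = 1.20 × 10^46 m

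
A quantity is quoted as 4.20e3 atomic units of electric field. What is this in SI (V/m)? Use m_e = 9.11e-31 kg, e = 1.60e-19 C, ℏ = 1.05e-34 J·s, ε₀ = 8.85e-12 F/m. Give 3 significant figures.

One atomic unit of electric field: E_au = E_h/(e a₀) = m_e²e⁵/((4πε₀)³ℏ⁴) = 5.20e11 V/m.
4.20e3 × 5.20e11 V/m = 2.19e15 V/m

2.19e15 V/m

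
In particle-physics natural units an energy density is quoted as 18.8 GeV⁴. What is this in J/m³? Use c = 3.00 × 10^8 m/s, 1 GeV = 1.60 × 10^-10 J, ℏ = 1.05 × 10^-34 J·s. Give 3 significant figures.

[E]/[L]³ = [E]⁴/(ℏc)³; restore (ℏc)⁻³.
1 GeV⁴ → 1/(ℏc)³ × (1 GeV in J)⁴ = 2.10 × 10^37 J/m³.
Result: 18.8 × 2.10 × 10^37 = 3.94 × 10^38 J/m³.

3.94 × 10^38 J/m³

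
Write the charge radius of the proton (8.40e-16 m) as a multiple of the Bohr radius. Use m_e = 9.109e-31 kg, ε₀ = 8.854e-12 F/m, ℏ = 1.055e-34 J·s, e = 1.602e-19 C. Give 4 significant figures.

1.586e-5

Bohr radius: a₀ = 4πε₀ℏ²/(m_e e²) = 5.297e-11 m.
8.40e-16 / 5.297e-11 = 1.586e-5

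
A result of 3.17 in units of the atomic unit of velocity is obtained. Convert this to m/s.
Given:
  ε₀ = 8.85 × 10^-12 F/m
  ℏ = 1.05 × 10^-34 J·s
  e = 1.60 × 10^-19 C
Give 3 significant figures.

One atomic unit of velocity: v_au = e²/(4πε₀ℏ) = 2.19 × 10^6 m/s.
3.17 × 2.19 × 10^6 m/s = 6.95 × 10^6 m/s

6.95 × 10^6 m/s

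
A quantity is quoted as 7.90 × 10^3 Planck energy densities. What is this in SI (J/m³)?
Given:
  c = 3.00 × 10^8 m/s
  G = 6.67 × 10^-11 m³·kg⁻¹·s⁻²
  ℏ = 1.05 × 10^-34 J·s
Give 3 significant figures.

One Planck energy density: u_P = c⁷/(ℏG²) = 4.68 × 10^113 J/m³.
7.90 × 10^3 × 4.68 × 10^113 J/m³ = 3.70 × 10^117 J/m³

3.70 × 10^117 J/m³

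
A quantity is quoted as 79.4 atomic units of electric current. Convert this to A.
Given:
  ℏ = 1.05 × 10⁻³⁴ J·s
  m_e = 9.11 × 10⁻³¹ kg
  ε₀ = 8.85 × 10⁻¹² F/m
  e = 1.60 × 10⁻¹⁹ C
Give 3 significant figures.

One atomic unit of electric current: I_au = e E_h/ℏ = m_e e⁵/((4πε₀)²ℏ³) = 6.67 × 10⁻³ A.
79.4 × 6.67 × 10⁻³ A = 0.530 A

0.530 A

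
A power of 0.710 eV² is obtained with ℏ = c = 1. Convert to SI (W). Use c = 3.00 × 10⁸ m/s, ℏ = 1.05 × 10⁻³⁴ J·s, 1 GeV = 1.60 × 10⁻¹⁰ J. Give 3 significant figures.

Power is [E]/[T] = [E]²/ℏ.
1 GeV² → 1/ℏ × (1 GeV in J)² = 2.44 × 10¹⁴ W.
Convert the energy scale: 0.710 eV² = 7.10 × 10⁻¹⁹ GeV².
Result: 7.10 × 10⁻¹⁹ × 2.44 × 10¹⁴ = 1.73 × 10⁻⁴ W.

1.73 × 10⁻⁴ W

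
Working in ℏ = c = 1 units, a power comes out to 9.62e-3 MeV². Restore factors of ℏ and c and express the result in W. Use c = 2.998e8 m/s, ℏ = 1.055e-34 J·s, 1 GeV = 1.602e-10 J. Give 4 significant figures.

2.340e6 W

Power is [E]/[T] = [E]²/ℏ.
1 GeV² → 1/ℏ × (1 GeV in J)² = 2.433e14 W.
Convert the energy scale: 9.62e-3 MeV² = 9.62e-9 GeV².
Result: 9.62e-9 × 2.433e14 = 2.340e6 W.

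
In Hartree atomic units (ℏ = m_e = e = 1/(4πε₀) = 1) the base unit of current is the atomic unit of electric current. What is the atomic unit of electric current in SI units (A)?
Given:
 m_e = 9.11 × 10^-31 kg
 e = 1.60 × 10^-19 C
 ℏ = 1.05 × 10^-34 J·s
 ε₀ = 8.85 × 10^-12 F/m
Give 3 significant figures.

6.67 × 10^-3 A

I_au = e E_h/ℏ = m_e e⁵/((4πε₀)²ℏ³)
E_h = 4.38 × 10^-18 J
e·E_h/ℏ = 6.67 × 10^-3 A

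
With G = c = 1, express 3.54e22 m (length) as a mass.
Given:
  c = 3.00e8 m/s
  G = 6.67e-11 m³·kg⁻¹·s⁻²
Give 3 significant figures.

4.78e49 kg

Length → mass via c²/G.
3.54e22 m × (c²/G) = 4.78e49 kg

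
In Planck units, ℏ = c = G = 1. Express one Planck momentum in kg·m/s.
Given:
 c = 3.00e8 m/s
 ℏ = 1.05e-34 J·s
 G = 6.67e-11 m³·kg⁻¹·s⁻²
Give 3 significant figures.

From ℏ = c = G = 1 the momentum scale is p_P = √(ℏc³/G).
  = √(42.5)
  = 6.52 kg·m/s

6.52 kg·m/s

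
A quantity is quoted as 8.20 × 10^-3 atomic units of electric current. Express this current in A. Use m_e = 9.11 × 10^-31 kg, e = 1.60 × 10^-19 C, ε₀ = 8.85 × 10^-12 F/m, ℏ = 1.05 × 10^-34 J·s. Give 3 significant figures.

5.47 × 10^-5 A

One atomic unit of electric current: I_au = e E_h/ℏ = m_e e⁵/((4πε₀)²ℏ³) = 6.67 × 10^-3 A.
8.20 × 10^-3 × 6.67 × 10^-3 A = 5.47 × 10^-5 A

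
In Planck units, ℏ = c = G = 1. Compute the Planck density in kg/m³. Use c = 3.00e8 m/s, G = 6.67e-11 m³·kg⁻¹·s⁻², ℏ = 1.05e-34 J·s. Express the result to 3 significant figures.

The unique combination of the constants set to 1 with dimensions of density is ρ_P = c⁵/(ℏG²).
  = 2.43e42 / 4.67e-55
  = 5.20e96 kg/m³

5.20e96 kg/m³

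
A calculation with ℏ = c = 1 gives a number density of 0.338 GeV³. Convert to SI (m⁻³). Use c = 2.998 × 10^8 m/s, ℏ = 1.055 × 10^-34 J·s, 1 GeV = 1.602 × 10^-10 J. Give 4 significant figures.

4.392 × 10^46 m⁻³

Number density is [L]⁻³ = [E]³/(ℏc)³.
1 GeV³ → 1/(ℏc)³ × (1 GeV in J)³ = 1.299 × 10^47 m⁻³.
Result: 0.338 × 1.299 × 10^47 = 4.392 × 10^46 m⁻³.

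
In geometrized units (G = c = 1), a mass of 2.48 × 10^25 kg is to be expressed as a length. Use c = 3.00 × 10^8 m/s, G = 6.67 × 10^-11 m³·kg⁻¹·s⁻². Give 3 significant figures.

In G = c = 1 units mass has dimensions of length; the conversion factor is G/c².
2.48 × 10^25 kg × (G/c²) = 0.0184 m

0.0184 m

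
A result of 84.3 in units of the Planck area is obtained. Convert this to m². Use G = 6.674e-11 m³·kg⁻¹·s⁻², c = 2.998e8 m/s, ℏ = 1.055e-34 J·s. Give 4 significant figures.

One Planck area: A_P = ℏG/c³ = 2.613e-70 m².
84.3 × 2.613e-70 m² = 2.203e-68 m²

2.203e-68 m²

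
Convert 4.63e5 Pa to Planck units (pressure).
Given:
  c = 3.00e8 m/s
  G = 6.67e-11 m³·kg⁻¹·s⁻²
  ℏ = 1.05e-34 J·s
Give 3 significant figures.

9.89e-109

Planck pressure: p_P = c⁷/(ℏG²) = 4.68e113 Pa.
4.63e5 / 4.68e113 = 9.89e-109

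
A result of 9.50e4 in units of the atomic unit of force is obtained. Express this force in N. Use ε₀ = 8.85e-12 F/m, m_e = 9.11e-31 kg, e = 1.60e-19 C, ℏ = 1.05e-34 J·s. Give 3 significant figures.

One atomic unit of force: F_au = E_h/a₀ = m_e²e⁶/((4πε₀)³ℏ⁴) = 8.33e-8 N.
9.50e4 × 8.33e-8 N = 7.91e-3 N

7.91e-3 N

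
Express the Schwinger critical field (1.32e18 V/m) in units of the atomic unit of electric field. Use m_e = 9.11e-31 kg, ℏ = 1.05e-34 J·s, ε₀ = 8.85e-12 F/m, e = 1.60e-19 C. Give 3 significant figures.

2.54e6

atomic unit of electric field: E_au = E_h/(e a₀) = m_e²e⁵/((4πε₀)³ℏ⁴) = 5.20e11 V/m.
1.32e18 / 5.20e11 = 2.54e6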